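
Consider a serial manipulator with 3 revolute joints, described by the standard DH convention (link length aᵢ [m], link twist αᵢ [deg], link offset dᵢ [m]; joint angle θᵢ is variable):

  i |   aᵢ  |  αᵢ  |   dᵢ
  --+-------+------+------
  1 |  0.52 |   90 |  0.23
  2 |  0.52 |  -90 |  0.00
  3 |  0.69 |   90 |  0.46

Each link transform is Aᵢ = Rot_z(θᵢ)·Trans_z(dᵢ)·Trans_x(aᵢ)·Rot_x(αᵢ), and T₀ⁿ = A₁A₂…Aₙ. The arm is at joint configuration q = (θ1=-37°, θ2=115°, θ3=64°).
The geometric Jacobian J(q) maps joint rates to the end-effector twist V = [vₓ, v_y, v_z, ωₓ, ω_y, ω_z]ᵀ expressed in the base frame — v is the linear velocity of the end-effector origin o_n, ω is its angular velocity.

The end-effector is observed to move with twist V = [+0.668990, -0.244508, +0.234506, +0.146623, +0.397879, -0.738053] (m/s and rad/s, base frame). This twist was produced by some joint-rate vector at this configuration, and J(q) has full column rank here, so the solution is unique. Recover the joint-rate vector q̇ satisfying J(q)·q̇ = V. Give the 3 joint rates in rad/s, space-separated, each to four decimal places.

o_n = [0.1780, 0.6424, 0.7810]
J₁: ẑ×o_n = [-0.6424, 0.1780, 0.0000], ω = ẑ
J2: z=[-0.6018, -0.7986, 0.0000] o=[0.4153, -0.3129, 0.2300] → [-0.4401, 0.3316, -0.7645, -0.6018, -0.7986, 0.0000]
J3: z=[-0.7238, 0.5454, -0.4226] o=[0.2398, -0.1807, 0.7013] → [0.3914, 0.0838, -0.5621, -0.7238, 0.5454, -0.4226]
q̇ = J⁺·V = [-0.6810, -0.4060, 0.1350]

-0.6810 -0.4060 0.1350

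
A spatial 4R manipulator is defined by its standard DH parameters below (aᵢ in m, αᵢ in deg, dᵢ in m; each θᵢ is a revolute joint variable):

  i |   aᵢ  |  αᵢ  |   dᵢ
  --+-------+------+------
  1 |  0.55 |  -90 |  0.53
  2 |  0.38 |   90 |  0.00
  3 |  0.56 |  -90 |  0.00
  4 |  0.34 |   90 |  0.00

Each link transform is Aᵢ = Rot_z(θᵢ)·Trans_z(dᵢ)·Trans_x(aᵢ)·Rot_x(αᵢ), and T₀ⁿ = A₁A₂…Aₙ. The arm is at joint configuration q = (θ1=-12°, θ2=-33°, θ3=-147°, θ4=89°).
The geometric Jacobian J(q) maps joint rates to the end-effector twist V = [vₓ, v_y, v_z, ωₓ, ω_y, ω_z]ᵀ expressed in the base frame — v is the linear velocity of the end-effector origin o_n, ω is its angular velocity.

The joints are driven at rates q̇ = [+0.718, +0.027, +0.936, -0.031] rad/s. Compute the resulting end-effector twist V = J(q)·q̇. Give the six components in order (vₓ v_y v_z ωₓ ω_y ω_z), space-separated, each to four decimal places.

0.4412 -0.0725 0.1496 -0.5015 0.1608 1.4938

o_n = [0.5774, -0.4378, 0.1934]
J₁: ẑ×o_n = [0.4378, 0.5774, -0.0000], ω = ẑ
J2: z=[0.2079, 0.9781, 0.0000] o=[0.5380, -0.1144, 0.5300] → [-0.3293, 0.0700, -0.1058, 0.2079, 0.9781, 0.0000]
J3: z=[-0.5327, 0.1132, 0.8387] o=[0.8497, -0.1806, 0.7370] → [0.1542, -0.5180, 0.1679, -0.5327, 0.1132, 0.8387]
J4: z=[0.2724, -0.9153, 0.2966] o=[0.4010, -0.3971, 0.4812] → [0.2755, 0.1307, 0.1503, 0.2724, -0.9153, 0.2966]
V = J·q̇ = [0.4412, -0.0725, 0.1496, -0.5015, 0.1608, 1.4938]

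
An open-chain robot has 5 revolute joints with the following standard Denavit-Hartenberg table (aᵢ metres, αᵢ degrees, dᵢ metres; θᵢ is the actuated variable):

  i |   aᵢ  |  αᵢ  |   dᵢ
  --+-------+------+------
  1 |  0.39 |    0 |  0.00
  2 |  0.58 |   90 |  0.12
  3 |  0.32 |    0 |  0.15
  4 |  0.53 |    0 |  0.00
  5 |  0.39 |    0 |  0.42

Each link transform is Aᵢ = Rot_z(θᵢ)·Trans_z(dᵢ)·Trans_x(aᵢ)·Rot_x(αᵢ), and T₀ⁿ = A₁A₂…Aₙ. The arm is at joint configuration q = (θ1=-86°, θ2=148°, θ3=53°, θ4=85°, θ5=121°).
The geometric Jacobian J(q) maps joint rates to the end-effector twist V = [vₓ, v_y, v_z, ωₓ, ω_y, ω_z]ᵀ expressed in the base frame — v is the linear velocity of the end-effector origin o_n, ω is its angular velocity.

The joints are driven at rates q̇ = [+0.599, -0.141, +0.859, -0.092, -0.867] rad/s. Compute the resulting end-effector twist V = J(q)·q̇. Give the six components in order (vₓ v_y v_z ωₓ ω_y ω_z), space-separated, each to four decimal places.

-0.0162 -0.1556 -0.1292 -0.0883 0.0469 0.4580

o_n = [0.6733, -0.3880, 0.3474]
J₁: ẑ×o_n = [0.3880, 0.6733, -0.0000], ω = ẑ
J2: z=[0.0000, 0.0000, 1.0000] o=[0.0272, -0.3890, 0.0000] → [-0.0011, 0.6461, 0.0000, 0.0000, 0.0000, 1.0000]
J3: z=[0.8829, -0.4695, 0.0000] o=[0.2995, 0.1231, 0.1200] → [-0.1067, -0.2008, -0.2757, 0.8829, -0.4695, 0.0000]
J4: z=[0.8829, -0.4695, 0.0000] o=[0.5224, 0.2227, 0.3756] → [0.0132, 0.0249, -0.4683, 0.8829, -0.4695, 0.0000]
J5: z=[0.8829, -0.4695, 0.0000] o=[0.3374, -0.1251, 0.7302] → [0.1797, 0.3380, -0.0744, 0.8829, -0.4695, 0.0000]
V = J·q̇ = [-0.0162, -0.1556, -0.1292, -0.0883, 0.0469, 0.4580]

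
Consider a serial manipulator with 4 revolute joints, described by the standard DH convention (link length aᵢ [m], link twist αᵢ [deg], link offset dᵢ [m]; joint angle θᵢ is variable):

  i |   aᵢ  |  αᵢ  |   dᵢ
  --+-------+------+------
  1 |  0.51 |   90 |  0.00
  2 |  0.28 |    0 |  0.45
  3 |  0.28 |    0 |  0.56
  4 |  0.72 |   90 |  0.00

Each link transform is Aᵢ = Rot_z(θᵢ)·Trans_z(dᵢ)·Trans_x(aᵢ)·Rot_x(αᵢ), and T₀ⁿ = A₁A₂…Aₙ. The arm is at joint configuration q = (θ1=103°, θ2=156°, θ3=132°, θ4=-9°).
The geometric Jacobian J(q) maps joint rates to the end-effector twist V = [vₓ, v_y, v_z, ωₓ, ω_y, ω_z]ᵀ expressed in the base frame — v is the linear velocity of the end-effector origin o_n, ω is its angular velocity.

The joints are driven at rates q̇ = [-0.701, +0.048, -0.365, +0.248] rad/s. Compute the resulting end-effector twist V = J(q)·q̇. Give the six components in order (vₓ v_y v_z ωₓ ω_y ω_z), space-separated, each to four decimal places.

o_n = [0.8821, 0.6689, -0.8635]
J₁: ẑ×o_n = [-0.6689, 0.8821, 0.0000], ω = ẑ
J2: z=[0.9744, 0.2250, 0.0000] o=[-0.1147, 0.4969, 0.0000] → [-0.1943, 0.8414, -0.0566, 0.9744, 0.2250, 0.0000]
J3: z=[0.9744, 0.2250, 0.0000] o=[0.3813, 0.3489, 0.1139] → [-0.2199, 0.9524, 0.1992, 0.9744, 0.2250, 0.0000]
J4: z=[0.9744, 0.2250, 0.0000] o=[0.9075, 0.5592, -0.1524] → [-0.1600, 0.6929, 0.1126, 0.9744, 0.2250, 0.0000]
V = J·q̇ = [0.5002, -0.7538, -0.0475, -0.0672, -0.0155, -0.7010]

0.5002 -0.7538 -0.0475 -0.0672 -0.0155 -0.7010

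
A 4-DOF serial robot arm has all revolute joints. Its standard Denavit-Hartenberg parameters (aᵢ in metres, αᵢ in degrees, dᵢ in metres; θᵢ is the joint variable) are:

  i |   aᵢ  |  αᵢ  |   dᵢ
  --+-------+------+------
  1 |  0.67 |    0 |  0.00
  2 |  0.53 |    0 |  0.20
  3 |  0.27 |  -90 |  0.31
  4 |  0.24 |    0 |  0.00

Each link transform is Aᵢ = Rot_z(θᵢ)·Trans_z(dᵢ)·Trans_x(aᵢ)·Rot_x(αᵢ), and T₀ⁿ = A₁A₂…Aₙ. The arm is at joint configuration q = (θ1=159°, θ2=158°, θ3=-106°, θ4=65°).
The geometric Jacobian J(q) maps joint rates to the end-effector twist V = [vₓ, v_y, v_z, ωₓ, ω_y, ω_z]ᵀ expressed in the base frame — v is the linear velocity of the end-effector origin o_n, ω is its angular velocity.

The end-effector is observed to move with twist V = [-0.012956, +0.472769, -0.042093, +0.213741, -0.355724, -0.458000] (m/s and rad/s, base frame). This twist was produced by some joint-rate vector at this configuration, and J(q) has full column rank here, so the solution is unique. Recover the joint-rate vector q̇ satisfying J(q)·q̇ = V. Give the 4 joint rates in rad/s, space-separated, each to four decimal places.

o_n = [-0.5563, -0.3127, 0.2925]
J₁: ẑ×o_n = [0.3127, -0.5563, 0.0000], ω = ẑ
J2: z=[0.0000, 0.0000, 1.0000] o=[-0.6255, 0.2401, 0.0000] → [0.5528, 0.0692, -0.0000, 0.0000, 0.0000, 1.0000]
J3: z=[0.0000, 0.0000, 1.0000] o=[-0.2379, -0.1214, 0.2000] → [0.1913, -0.3184, 0.0000, 0.0000, 0.0000, 1.0000]
J4: z=[0.5150, -0.8572, 0.0000] o=[-0.4693, -0.2604, 0.5100] → [0.1864, 0.1120, -0.1014, 0.5150, -0.8572, 0.0000]
q̇ = J⁺·V = [-0.7700, 0.2510, 0.0610, 0.4150]

-0.7700 0.2510 0.0610 0.4150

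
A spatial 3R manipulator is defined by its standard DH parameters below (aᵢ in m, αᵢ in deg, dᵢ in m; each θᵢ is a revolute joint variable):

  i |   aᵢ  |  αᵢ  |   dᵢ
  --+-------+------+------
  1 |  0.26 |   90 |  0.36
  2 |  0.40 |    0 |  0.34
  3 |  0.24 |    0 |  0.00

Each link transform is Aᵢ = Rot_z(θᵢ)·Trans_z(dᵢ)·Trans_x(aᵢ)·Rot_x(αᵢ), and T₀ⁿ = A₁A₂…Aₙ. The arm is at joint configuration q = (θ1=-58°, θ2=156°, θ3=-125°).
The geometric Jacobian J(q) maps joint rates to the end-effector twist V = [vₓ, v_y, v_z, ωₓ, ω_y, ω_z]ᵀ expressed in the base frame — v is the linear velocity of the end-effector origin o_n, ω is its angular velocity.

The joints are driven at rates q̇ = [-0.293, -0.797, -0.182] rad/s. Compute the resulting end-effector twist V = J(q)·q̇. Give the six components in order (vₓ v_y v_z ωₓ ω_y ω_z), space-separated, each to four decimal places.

o_n = [-0.2352, -0.2652, 0.6463]
J₁: ẑ×o_n = [0.2652, -0.2352, 0.0000], ω = ẑ
J2: z=[-0.8480, -0.5299, 0.0000] o=[0.1378, -0.2205, 0.3600] → [-0.1517, 0.2428, -0.1597, -0.8480, -0.5299, 0.0000]
J3: z=[-0.8480, -0.5299, 0.0000] o=[-0.3442, -0.0908, 0.5227] → [-0.0655, 0.1048, 0.2057, -0.8480, -0.5299, 0.0000]
V = J·q̇ = [0.0551, -0.1437, 0.0898, 0.8302, 0.5188, -0.2930]

0.0551 -0.1437 0.0898 0.8302 0.5188 -0.2930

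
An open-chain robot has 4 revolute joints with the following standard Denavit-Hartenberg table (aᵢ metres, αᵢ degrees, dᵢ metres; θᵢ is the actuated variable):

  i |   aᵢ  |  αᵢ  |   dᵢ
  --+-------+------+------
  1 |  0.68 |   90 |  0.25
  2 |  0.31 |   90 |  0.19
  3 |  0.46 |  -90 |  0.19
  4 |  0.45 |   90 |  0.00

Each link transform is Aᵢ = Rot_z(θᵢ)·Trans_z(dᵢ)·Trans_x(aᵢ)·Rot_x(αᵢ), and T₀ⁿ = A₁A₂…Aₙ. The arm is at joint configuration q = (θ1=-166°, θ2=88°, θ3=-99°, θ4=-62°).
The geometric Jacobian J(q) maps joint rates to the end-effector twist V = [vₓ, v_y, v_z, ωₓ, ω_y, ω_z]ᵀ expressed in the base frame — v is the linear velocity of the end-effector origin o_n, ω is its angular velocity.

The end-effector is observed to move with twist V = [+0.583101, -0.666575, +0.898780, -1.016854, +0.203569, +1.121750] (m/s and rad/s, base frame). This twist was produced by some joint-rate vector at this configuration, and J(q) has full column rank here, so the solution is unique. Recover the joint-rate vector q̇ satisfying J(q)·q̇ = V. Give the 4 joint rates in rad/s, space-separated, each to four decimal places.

0.2670 0.5840 0.9070 0.8980

o_n = [-1.1218, -0.7672, 0.4344]
J₁: ẑ×o_n = [0.7672, -1.1218, 0.0000], ω = ẑ
J2: z=[-0.2419, 0.9703, 0.0000] o=[-0.6598, -0.1645, 0.2500] → [0.1789, 0.0446, 0.5941, -0.2419, 0.9703, 0.0000]
J3: z=[-0.9697, -0.2418, -0.0349] o=[-0.7163, 0.0172, 0.5598] → [0.0030, -0.1075, 0.6626, -0.9697, -0.2418, -0.0349]
J4: z=[0.0044, -0.1601, 0.9871] o=[-0.7882, -0.4689, 0.4813] → [0.3019, -0.3292, -0.0547, 0.0044, -0.1601, 0.9871]
q̇ = J⁺·V = [0.2670, 0.5840, 0.9070, 0.8980]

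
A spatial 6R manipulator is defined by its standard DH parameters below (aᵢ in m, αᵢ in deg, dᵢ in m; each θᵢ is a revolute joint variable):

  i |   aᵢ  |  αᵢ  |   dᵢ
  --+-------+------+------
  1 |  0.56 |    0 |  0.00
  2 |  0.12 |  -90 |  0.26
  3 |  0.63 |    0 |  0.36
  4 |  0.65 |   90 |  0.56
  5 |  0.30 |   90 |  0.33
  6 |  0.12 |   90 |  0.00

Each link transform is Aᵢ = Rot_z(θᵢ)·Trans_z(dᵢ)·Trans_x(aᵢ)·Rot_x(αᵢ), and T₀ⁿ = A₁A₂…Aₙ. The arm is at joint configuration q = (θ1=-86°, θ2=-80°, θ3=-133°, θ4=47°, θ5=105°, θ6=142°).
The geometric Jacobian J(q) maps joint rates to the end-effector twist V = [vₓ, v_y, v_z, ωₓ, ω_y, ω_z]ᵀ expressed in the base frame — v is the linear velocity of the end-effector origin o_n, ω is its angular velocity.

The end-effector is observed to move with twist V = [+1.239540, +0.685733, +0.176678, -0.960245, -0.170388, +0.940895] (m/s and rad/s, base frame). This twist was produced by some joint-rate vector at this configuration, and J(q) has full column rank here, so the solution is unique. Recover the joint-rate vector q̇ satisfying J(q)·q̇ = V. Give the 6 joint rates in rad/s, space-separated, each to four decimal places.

0.9790 -0.2470 0.0810 -0.2220 -0.9560 0.2860

o_n = [0.9606, -1.4815, 1.3443]
J₁: ẑ×o_n = [1.4815, 0.9606, -0.0000], ω = ẑ
J2: z=[0.0000, 0.0000, 1.0000] o=[0.0391, -0.5586, 0.0000] → [0.9229, 0.9216, -0.0000, 0.0000, 0.0000, 1.0000]
J3: z=[0.2419, -0.9703, 0.0000] o=[-0.0774, -0.5877, 0.2600] → [-1.0521, -0.2623, 0.7909, 0.2419, -0.9703, 0.0000]
J4: z=[0.2419, -0.9703, 0.0000] o=[0.4266, -0.8330, 0.7208] → [-0.6050, -0.1508, 0.3613, 0.2419, -0.9703, 0.0000]
J5: z=[0.9679, 0.2413, 0.0698] o=[0.5181, -1.3874, 1.3692] → [0.0006, 0.0549, -0.1980, 0.9679, 0.2413, 0.0698]
J6: z=[-0.0028, -0.2674, 0.9636] o=[0.9129, -1.5876, 1.3147] → [-0.1101, 0.0461, 0.0125, -0.0028, -0.2674, 0.9636]
q̇ = J⁺·V = [0.9790, -0.2470, 0.0810, -0.2220, -0.9560, 0.2860]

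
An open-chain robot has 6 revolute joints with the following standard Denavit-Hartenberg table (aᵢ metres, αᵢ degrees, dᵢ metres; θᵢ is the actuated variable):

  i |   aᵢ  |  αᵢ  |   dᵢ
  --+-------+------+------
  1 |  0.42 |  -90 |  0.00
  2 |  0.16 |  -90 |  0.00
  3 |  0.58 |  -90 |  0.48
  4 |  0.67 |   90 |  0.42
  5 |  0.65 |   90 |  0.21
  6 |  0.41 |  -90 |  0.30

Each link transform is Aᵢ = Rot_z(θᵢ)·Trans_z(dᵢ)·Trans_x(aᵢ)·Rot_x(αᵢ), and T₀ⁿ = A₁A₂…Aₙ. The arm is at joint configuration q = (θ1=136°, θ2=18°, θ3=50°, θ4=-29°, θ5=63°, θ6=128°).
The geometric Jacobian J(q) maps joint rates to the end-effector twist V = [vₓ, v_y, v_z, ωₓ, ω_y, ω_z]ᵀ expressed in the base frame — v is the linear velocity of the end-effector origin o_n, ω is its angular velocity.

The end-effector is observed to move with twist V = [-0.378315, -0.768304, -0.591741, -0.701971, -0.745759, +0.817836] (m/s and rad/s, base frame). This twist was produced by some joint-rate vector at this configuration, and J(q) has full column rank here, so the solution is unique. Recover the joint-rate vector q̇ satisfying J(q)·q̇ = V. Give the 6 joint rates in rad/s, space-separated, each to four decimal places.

o_n = [0.6585, 1.3178, -1.5718]
J₁: ẑ×o_n = [-1.3178, 0.6585, 0.0000], ω = ẑ
J2: z=[-0.6947, -0.7193, 0.0000] o=[-0.3021, 0.2918, 0.0000] → [1.1307, -1.0919, -0.0217, -0.6947, -0.7193, 0.0000]
J3: z=[0.2223, -0.2147, -0.9511] o=[-0.4116, 0.3975, -0.0494] → [1.2021, -0.6793, 0.4343, 0.2223, -0.2147, -0.9511]
J4: z=[0.9706, -0.0437, 0.2367] o=[-0.2513, 0.8603, -0.6212] → [-0.0667, 1.1381, 0.4837, 0.9706, -0.0437, 0.2367]
J5: z=[0.1496, -0.6608, -0.7355] o=[0.2827, 1.3440, -0.9471] → [0.3935, -0.1830, 0.2444, 0.1496, -0.6608, -0.7355]
J6: z=[-0.2726, 0.6875, -0.6731] o=[0.9319, 1.4010, -1.1517] → [-0.3448, 0.0695, 0.2106, -0.2726, 0.6875, -0.6731]
q̇ = J⁺·V = [0.6010, 0.0770, -0.1090, -0.9170, 0.2950, -0.8130]

0.6010 0.0770 -0.1090 -0.9170 0.2950 -0.8130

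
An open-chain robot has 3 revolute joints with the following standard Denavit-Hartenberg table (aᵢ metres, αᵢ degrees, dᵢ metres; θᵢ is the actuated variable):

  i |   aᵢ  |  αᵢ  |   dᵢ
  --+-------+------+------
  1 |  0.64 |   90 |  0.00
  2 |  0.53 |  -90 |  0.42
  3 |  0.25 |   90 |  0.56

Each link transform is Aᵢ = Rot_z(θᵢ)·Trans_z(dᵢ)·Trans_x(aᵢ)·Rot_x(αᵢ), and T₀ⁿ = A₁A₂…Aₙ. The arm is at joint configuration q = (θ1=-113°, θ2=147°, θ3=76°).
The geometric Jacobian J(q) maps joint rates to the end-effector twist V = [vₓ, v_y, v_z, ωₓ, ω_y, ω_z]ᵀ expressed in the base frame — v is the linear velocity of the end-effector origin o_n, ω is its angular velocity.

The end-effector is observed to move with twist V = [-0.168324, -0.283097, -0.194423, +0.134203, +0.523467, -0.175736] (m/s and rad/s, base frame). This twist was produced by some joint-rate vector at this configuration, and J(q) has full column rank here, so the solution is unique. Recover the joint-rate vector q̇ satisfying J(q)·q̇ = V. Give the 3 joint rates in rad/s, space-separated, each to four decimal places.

o_n = [-0.1007, 0.2168, -0.1481]
J₁: ẑ×o_n = [-0.2168, -0.1007, 0.0000], ω = ẑ
J2: z=[-0.9205, 0.3907, 0.0000] o=[-0.2501, -0.5891, 0.0000] → [-0.0579, -0.1363, -0.8002, -0.9205, 0.3907, 0.0000]
J3: z=[0.2128, 0.5013, -0.8387] o=[-0.4630, -0.0159, 0.2887] → [-0.0238, -0.2109, -0.1321, 0.2128, 0.5013, -0.8387]
q̇ = J⁺·V = [0.6470, 0.0810, 0.9810]

0.6470 0.0810 0.9810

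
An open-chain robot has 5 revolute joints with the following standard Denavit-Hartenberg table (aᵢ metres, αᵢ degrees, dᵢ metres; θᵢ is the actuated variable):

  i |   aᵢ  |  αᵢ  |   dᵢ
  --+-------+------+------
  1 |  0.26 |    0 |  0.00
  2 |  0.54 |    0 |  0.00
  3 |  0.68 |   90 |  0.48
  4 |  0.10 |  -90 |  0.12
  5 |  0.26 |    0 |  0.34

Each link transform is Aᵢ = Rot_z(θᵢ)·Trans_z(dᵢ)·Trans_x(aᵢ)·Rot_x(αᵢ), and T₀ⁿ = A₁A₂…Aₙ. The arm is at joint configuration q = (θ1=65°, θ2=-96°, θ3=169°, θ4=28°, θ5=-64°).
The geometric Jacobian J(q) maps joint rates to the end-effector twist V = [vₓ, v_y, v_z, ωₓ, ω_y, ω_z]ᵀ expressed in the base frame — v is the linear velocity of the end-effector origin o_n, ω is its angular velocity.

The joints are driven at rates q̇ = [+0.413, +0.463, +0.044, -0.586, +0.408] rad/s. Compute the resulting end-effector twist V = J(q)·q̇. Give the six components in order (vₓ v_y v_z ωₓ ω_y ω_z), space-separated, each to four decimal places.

-0.8003 0.3625 0.0276 -0.2498 -0.5637 1.2802

o_n = [0.2823, 0.6950, 0.8807]
J₁: ẑ×o_n = [-0.6950, 0.2823, 0.0000], ω = ẑ
J2: z=[0.0000, 0.0000, 1.0000] o=[0.1099, 0.2356, 0.0000] → [-0.4593, 0.1724, 0.0000, 0.0000, 0.0000, 1.0000]
J3: z=[0.0000, 0.0000, 1.0000] o=[0.5728, -0.0425, 0.0000] → [-0.7375, -0.2905, 0.0000, 0.0000, 0.0000, 1.0000]
J4: z=[0.6691, 0.7431, 0.0000] o=[0.0674, 0.4125, 0.4800] → [0.2977, -0.2681, 0.0293, 0.6691, 0.7431, 0.0000]
J5: z=[0.3489, -0.3141, 0.8829] o=[0.0821, 0.5608, 0.5269] → [-0.2296, 0.0534, 0.1097, 0.3489, -0.3141, 0.8829]
V = J·q̇ = [-0.8003, 0.3625, 0.0276, -0.2498, -0.5637, 1.2802]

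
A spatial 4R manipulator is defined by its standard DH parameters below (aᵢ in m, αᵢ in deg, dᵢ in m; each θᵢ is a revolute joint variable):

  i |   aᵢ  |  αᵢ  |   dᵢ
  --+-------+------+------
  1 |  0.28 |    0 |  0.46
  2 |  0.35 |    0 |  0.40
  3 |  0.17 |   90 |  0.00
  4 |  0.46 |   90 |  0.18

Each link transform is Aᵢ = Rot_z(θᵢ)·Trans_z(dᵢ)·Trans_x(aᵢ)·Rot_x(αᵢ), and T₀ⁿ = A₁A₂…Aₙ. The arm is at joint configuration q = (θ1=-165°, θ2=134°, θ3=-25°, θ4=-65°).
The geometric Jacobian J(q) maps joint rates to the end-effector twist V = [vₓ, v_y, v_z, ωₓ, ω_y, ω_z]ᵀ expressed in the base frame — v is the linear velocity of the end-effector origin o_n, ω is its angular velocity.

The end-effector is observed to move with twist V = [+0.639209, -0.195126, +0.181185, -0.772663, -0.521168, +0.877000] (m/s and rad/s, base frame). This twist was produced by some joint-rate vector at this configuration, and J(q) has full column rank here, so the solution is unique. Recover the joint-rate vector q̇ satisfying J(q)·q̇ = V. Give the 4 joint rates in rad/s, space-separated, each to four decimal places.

0.0900 0.2550 0.5320 0.9320

o_n = [0.0841, -0.6555, 0.4431]
J₁: ẑ×o_n = [0.6555, 0.0841, -0.0000], ω = ẑ
J2: z=[0.0000, 0.0000, 1.0000] o=[-0.2705, -0.0725, 0.4600] → [0.5830, 0.3546, -0.0000, 0.0000, 0.0000, 1.0000]
J3: z=[0.0000, 0.0000, 1.0000] o=[0.0295, -0.2527, 0.8600] → [0.4028, 0.0545, -0.0000, 0.0000, 0.0000, 1.0000]
J4: z=[-0.8290, -0.5592, 0.0000] o=[0.1246, -0.3937, 0.8600] → [0.2331, -0.3456, 0.1944, -0.8290, -0.5592, 0.0000]
q̇ = J⁺·V = [0.0900, 0.2550, 0.5320, 0.9320]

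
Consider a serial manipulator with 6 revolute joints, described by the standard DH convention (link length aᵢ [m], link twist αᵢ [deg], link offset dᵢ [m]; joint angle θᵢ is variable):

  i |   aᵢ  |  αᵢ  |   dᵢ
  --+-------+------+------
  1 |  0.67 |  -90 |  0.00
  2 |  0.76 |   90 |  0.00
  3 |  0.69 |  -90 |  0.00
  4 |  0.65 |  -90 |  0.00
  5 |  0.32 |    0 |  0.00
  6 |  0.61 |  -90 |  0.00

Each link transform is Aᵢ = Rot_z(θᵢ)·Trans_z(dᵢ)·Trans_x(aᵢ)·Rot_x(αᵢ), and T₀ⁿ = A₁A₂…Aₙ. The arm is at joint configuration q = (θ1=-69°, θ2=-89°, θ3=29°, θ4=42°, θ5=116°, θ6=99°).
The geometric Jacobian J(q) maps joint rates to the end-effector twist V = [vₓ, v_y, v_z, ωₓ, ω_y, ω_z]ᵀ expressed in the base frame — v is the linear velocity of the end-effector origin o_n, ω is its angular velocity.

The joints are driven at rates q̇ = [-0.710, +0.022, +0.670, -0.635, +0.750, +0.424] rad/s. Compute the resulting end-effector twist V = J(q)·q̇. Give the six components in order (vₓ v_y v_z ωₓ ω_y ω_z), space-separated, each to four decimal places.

o_n = [0.6174, -0.5129, 1.3395]
J₁: ẑ×o_n = [0.5129, 0.6174, -0.0000], ω = ẑ
J2: z=[0.9336, 0.3584, 0.0000] o=[0.2401, -0.6255, 0.0000] → [0.4800, -1.2505, -0.0301, 0.9336, 0.3584, 0.0000]
J3: z=[-0.3583, 0.9334, 0.0175] o=[0.2449, -0.6379, 0.7599] → [0.5389, 0.2142, -0.3925, -0.3583, 0.9334, 0.0175]
J4: z=[0.8135, 0.3213, -0.4847] o=[0.5609, -0.5278, 1.3633] → [-0.0004, -0.0080, -0.0060, 0.8135, 0.3213, -0.4847]
J5: z=[-0.0402, -0.8004, -0.5981] o=[0.9380, -0.8568, 1.7781] → [0.5567, 0.1741, -0.2705, -0.0402, -0.8004, -0.5981]
J6: z=[-0.0402, -0.8004, -0.5981] o=[0.6227, -0.8782, 1.8280] → [0.6095, -0.0165, -0.0189, -0.0402, -0.8004, -0.5981]
V = J·q̇ = [0.6837, -0.1937, -0.4707, -0.7833, -0.5104, -1.0927]

0.6837 -0.1937 -0.4707 -0.7833 -0.5104 -1.0927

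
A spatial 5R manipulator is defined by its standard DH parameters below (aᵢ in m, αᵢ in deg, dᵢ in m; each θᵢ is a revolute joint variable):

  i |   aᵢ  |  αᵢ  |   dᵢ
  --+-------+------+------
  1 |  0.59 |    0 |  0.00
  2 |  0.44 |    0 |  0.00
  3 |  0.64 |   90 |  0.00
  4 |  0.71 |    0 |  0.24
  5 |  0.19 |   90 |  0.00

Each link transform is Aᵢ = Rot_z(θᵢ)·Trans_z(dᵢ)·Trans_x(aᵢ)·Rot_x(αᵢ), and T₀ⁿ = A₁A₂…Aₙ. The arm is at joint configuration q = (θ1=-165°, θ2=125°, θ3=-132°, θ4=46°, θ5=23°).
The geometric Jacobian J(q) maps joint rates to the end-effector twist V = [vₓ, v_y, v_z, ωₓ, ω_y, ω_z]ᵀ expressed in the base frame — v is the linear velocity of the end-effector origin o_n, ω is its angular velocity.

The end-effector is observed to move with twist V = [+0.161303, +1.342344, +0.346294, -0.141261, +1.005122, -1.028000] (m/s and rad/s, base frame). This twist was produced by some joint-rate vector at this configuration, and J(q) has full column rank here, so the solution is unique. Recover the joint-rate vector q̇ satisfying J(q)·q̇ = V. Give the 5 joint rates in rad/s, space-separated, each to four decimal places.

-0.6190 -0.3680 -0.0410 0.5620 0.4530

o_n = [-1.4558, -0.3651, 0.6881]
J₁: ẑ×o_n = [0.3651, -1.4558, 0.0000], ω = ẑ
J2: z=[0.0000, 0.0000, 1.0000] o=[-0.5699, -0.1527, 0.0000] → [0.2124, -0.8859, 0.0000, 0.0000, 0.0000, 1.0000]
J3: z=[0.0000, 0.0000, 1.0000] o=[-0.2328, -0.4355, 0.0000] → [-0.0705, -1.2230, 0.0000, 0.0000, 0.0000, 1.0000]
J4: z=[-0.1392, 0.9903, 0.0000] o=[-0.8666, -0.5246, 0.0000] → [0.6814, 0.0958, 0.5613, -0.1392, 0.9903, 0.0000]
J5: z=[-0.1392, 0.9903, 0.0000] o=[-1.3884, -0.3556, 0.5107] → [0.1757, 0.0247, 0.0681, -0.1392, 0.9903, 0.0000]
q̇ = J⁺·V = [-0.6190, -0.3680, -0.0410, 0.5620, 0.4530]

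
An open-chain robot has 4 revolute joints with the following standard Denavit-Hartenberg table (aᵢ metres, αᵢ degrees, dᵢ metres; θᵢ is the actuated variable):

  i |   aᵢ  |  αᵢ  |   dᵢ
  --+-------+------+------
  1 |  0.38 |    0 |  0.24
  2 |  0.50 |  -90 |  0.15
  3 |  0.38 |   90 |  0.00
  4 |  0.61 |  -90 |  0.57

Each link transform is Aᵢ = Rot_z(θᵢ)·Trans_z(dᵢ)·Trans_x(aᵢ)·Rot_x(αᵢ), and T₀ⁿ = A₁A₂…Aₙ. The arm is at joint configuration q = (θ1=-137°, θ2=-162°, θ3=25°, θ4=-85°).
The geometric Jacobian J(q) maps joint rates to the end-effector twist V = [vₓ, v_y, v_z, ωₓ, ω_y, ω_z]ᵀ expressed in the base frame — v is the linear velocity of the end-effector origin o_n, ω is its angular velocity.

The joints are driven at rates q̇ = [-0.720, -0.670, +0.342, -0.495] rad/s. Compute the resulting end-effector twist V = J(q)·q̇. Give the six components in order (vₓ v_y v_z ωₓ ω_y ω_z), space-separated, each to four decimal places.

o_n = [0.8031, 0.4376, 0.7235]
J₁: ẑ×o_n = [-0.4376, 0.8031, 0.0000], ω = ẑ
J2: z=[0.0000, 0.0000, 1.0000] o=[-0.2779, -0.2592, 0.2400] → [-0.6967, 1.0810, 0.0000, 0.0000, 0.0000, 1.0000]
J3: z=[-0.8746, 0.4848, 0.0000] o=[-0.0355, 0.1782, 0.3900] → [0.1617, 0.2917, -0.6335, -0.8746, 0.4848, 0.0000]
J4: z=[0.2049, 0.3696, 0.9063] o=[0.1315, 0.4794, 0.2294] → [0.2205, 0.5075, -0.2568, 0.2049, 0.3696, 0.9063]
V = J·q̇ = [0.7280, -1.4539, -0.0895, -0.4005, -0.0172, -1.8386]

0.7280 -1.4539 -0.0895 -0.4005 -0.0172 -1.8386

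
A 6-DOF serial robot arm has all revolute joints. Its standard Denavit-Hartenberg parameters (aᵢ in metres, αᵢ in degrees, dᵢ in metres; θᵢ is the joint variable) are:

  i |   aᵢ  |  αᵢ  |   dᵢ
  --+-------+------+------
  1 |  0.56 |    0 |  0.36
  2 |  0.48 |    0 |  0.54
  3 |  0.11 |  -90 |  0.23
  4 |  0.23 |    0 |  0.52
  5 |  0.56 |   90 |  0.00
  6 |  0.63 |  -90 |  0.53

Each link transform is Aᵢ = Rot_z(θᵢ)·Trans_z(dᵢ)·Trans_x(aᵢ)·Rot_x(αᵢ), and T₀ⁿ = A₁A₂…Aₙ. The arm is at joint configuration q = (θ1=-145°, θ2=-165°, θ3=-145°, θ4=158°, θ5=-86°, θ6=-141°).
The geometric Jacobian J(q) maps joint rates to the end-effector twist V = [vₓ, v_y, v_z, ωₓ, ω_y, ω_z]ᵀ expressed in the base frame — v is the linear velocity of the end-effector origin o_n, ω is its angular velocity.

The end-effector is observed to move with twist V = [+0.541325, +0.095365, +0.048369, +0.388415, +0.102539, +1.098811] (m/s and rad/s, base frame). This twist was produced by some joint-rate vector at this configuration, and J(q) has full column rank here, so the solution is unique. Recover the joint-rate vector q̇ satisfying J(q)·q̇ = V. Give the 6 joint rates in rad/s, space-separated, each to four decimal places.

0.4150 0.0210 0.7070 0.9060 -0.5280 -0.1430

o_n = [-0.0640, -0.3852, 1.1407]
J₁: ẑ×o_n = [0.3852, -0.0640, 0.0000], ω = ẑ
J2: z=[0.0000, 0.0000, 1.0000] o=[-0.4587, -0.3212, 0.3600] → [0.0640, 0.3948, -0.0000, 0.0000, 0.0000, 1.0000]
J3: z=[0.0000, 0.0000, 1.0000] o=[-0.1502, 0.0465, 0.9000] → [0.4317, 0.0862, -0.0000, 0.0000, 0.0000, 1.0000]
J4: z=[0.9962, -0.0872, 0.0000] o=[-0.1598, -0.0631, 1.1300] → [-0.0009, -0.0106, -0.3126, 0.9962, -0.0872, 0.0000]
J5: z=[0.9962, -0.0872, 0.0000] o=[0.3768, 0.1040, 1.0438] → [-0.0084, -0.0965, -0.5258, 0.9962, -0.0872, 0.0000]
J6: z=[-0.0829, -0.9474, 0.3090] o=[0.3618, -0.0684, 0.5112] → [-0.4984, -0.0794, -0.3771, -0.0829, -0.9474, 0.3090]
q̇ = J⁺·V = [0.4150, 0.0210, 0.7070, 0.9060, -0.5280, -0.1430]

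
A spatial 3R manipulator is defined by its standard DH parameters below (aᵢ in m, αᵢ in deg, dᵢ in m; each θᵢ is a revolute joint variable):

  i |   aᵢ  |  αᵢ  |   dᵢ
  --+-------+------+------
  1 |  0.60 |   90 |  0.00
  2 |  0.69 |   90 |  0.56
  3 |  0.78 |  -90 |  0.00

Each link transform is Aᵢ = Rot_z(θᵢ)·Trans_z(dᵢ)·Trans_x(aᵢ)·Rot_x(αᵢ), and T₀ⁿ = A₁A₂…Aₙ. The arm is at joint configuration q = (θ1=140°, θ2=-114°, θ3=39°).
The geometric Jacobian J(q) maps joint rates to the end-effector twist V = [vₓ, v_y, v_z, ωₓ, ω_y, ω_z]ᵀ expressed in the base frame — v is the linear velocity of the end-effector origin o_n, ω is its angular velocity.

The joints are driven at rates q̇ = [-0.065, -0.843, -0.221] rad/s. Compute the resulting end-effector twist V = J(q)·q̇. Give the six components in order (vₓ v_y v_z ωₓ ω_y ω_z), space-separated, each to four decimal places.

o_n = [0.6197, 0.8518, -1.1841]
J₁: ẑ×o_n = [-0.8518, 0.6197, 0.0000], ω = ẑ
J2: z=[0.6428, 0.7660, 0.0000] o=[-0.4596, 0.3857, 0.0000] → [-0.9071, 0.7611, -0.5272, 0.6428, 0.7660, 0.0000]
J3: z=[0.6998, -0.5872, 0.4067] o=[0.1153, 0.6343, -0.6303] → [0.2367, 0.5927, 0.4484, 0.6998, -0.5872, 0.4067]
V = J·q̇ = [0.7677, -0.8129, 0.3453, -0.6965, -0.5160, -0.1549]

0.7677 -0.8129 0.3453 -0.6965 -0.5160 -0.1549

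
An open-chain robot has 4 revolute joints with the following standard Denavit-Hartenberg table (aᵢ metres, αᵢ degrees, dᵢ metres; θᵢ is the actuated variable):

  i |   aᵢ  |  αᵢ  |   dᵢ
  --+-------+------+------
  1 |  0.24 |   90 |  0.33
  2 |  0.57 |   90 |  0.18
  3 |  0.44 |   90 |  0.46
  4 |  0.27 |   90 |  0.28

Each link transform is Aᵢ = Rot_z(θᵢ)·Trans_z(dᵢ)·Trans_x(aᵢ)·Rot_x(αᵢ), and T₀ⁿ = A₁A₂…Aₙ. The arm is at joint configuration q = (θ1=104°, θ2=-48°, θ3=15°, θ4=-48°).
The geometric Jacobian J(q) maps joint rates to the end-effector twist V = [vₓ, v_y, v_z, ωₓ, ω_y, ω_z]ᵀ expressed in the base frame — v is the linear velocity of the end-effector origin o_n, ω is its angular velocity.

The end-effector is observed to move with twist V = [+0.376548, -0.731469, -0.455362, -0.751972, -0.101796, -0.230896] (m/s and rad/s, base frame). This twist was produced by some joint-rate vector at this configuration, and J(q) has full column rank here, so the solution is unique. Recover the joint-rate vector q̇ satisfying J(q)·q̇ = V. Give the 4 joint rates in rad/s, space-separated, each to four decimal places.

-0.2880 -0.7050 -0.1000 0.0510

o_n = [-0.1444, 0.8692, -0.7665]
J₁: ẑ×o_n = [-0.8692, -0.1444, 0.0000], ω = ẑ
J2: z=[0.9703, 0.2419, 0.0000] o=[-0.0581, 0.2329, 0.3300] → [-0.2653, 1.0639, 0.6383, 0.9703, 0.2419, 0.0000]
J3: z=[0.1798, -0.7211, -0.6691] o=[0.0243, 0.6465, -0.0936] → [0.6342, 0.2339, -0.0816, 0.1798, -0.7211, -0.6691]
J4: z=[-0.9791, -0.0656, -0.1923] o=[0.1487, 0.6183, -0.7172] → [0.0515, 0.0081, -0.2649, -0.9791, -0.0656, -0.1923]
q̇ = J⁺·V = [-0.2880, -0.7050, -0.1000, 0.0510]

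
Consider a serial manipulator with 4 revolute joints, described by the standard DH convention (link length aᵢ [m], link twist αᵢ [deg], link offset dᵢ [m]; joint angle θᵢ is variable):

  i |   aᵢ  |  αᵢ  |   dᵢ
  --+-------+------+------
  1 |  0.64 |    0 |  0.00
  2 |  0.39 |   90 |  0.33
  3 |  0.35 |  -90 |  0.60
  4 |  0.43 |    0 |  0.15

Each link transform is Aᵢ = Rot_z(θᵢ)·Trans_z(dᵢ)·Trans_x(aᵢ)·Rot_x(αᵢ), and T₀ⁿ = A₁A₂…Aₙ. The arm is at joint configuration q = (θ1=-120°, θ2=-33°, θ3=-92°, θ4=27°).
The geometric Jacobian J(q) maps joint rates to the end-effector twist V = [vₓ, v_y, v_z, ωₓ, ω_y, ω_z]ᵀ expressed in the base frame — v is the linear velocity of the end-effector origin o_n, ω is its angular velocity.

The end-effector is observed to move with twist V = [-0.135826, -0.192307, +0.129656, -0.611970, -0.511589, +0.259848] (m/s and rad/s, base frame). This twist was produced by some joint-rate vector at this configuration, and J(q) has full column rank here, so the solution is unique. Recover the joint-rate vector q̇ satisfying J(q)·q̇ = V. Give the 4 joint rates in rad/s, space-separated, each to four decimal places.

-0.6260 0.9130 -0.1780 0.7780

o_n = [-0.9620, -0.4271, -0.4079]
J₁: ẑ×o_n = [0.4271, -0.9620, 0.0000], ω = ẑ
J2: z=[0.0000, 0.0000, 1.0000] o=[-0.3200, -0.5543, 0.0000] → [-0.1272, -0.6420, 0.0000, 0.0000, 0.0000, 1.0000]
J3: z=[-0.4540, 0.8910, 0.0000] o=[-0.6675, -0.7313, 0.3300] → [-0.6575, -0.3350, 0.1243, -0.4540, 0.8910, 0.0000]
J4: z=[-0.8905, -0.4537, -0.0349] o=[-0.9290, -0.1912, -0.0198] → [0.1679, -0.3445, 0.1951, -0.8905, -0.4537, -0.0349]
q̇ = J⁺·V = [-0.6260, 0.9130, -0.1780, 0.7780]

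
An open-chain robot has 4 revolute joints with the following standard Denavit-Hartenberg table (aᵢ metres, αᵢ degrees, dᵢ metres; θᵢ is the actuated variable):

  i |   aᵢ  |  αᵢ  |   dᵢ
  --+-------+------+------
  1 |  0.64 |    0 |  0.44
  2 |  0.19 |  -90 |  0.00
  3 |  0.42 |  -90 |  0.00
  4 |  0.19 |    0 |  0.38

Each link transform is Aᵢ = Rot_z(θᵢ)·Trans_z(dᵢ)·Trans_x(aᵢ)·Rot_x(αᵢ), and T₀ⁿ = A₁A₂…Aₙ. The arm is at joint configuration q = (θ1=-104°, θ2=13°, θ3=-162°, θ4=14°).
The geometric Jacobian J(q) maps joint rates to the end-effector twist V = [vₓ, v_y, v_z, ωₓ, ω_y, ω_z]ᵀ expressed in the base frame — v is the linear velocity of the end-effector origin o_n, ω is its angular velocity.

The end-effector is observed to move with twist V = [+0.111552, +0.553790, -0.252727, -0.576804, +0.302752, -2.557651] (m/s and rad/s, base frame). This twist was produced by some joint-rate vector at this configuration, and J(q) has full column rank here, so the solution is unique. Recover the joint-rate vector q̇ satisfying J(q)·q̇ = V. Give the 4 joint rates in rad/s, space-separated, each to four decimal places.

o_n = [-0.1961, -0.3529, 0.9882]
J₁: ẑ×o_n = [0.3529, -0.1961, 0.0000], ω = ẑ
J2: z=[0.0000, 0.0000, 1.0000] o=[-0.1548, -0.6210, 0.4400] → [-0.2681, -0.0413, 0.0000, 0.0000, 0.0000, 1.0000]
J3: z=[0.9998, -0.0175, 0.0000] o=[-0.1581, -0.8110, 0.4400] → [-0.0096, -0.5481, 0.4574, 0.9998, -0.0175, 0.0000]
J4: z=[-0.0054, -0.3090, 0.9511] o=[-0.1512, -0.4116, 0.5698] → [-0.1851, -0.0405, -0.0142, -0.0054, -0.3090, 0.9511]
q̇ = J⁺·V = [-0.8270, -0.8300, -0.5820, -0.9470]

-0.8270 -0.8300 -0.5820 -0.9470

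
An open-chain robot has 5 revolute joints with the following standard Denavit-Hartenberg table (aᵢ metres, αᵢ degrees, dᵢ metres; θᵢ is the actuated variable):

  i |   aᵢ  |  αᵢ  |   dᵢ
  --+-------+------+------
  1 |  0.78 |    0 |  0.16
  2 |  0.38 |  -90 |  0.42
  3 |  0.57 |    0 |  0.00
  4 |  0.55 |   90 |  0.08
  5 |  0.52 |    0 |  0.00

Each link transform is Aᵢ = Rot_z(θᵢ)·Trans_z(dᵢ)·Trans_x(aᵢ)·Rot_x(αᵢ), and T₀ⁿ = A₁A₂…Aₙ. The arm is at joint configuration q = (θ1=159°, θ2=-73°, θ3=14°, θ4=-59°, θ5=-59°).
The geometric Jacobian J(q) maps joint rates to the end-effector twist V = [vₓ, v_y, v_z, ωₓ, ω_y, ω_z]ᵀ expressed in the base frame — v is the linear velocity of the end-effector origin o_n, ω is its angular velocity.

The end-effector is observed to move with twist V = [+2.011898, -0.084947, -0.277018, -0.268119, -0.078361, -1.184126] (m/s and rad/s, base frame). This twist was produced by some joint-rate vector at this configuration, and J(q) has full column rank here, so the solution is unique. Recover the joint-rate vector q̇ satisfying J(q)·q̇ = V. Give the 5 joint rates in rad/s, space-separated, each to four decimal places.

-0.4980 -0.7830 0.3050 -0.0430 0.1370

o_n = [-0.2579, 1.7617, 1.0204]
J₁: ẑ×o_n = [-1.7617, -0.2579, 0.0000], ω = ẑ
J2: z=[0.0000, 0.0000, 1.0000] o=[-0.7282, 0.2795, 0.1600] → [-1.4822, 0.4703, 0.0000, 0.0000, 0.0000, 1.0000]
J3: z=[-0.9976, 0.0698, 0.0000] o=[-0.7017, 0.6586, 0.5800] → [0.0307, 0.4393, -1.1314, -0.9976, 0.0698, 0.0000]
J4: z=[-0.9976, 0.0698, 0.0000] o=[-0.6631, 1.2103, 0.4421] → [0.0403, 0.5769, -0.5783, -0.9976, 0.0698, 0.0000]
J5: z=[-0.0493, -0.7054, 0.7071] o=[-0.7158, 1.6039, 0.8310] → [-0.2452, 0.3331, 0.3152, -0.0493, -0.7054, 0.7071]
q̇ = J⁺·V = [-0.4980, -0.7830, 0.3050, -0.0430, 0.1370]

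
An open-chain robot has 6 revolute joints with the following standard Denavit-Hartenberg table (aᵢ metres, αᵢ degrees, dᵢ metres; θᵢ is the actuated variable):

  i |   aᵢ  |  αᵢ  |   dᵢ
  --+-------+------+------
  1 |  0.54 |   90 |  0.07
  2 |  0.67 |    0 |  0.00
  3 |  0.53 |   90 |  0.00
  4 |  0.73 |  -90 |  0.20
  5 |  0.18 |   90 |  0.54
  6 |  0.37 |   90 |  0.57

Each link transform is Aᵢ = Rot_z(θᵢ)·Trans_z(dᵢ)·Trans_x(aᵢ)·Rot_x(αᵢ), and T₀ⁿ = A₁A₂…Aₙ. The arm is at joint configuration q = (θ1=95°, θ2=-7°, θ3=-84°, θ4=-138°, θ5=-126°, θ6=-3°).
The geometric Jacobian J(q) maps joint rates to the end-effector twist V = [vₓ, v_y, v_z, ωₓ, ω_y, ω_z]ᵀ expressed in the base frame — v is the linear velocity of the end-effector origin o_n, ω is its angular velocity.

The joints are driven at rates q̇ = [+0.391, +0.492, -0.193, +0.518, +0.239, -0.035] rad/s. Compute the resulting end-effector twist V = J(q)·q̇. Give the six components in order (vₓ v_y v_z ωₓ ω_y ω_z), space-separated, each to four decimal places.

-0.1490 -0.0265 0.0799 0.1492 -0.5299 0.2615

o_n = [-0.4260, 0.8456, -0.9247]
J₁: ẑ×o_n = [-0.8456, -0.4260, 0.0000], ω = ẑ
J2: z=[0.9962, 0.0872, 0.0000] o=[-0.0471, 0.5379, 0.0700] → [-0.0867, 0.9909, 0.3395, 0.9962, 0.0872, 0.0000]
J3: z=[0.9962, 0.0872, 0.0000] o=[-0.1050, 1.2004, -0.0117] → [-0.0796, 0.9096, -0.3255, 0.9962, 0.0872, 0.0000]
J4: z=[0.0871, -0.9960, 0.0175] o=[-0.1042, 1.1912, -0.5416] → [0.3876, 0.0278, -0.3506, 0.0871, -0.9960, 0.0175]
J5: z=[-0.7393, -0.0764, -0.6690] o=[-0.5742, 0.9589, 0.0043] → [-0.0048, -0.7860, 0.0951, -0.7393, -0.0764, -0.6690]
J6: z=[0.4890, 0.6222, -0.6114] o=[-0.8901, 0.7774, -0.4330] → [-0.2642, -0.0433, -0.2554, 0.4890, 0.6222, -0.6114]
V = J·q̇ = [-0.1490, -0.0265, 0.0799, 0.1492, -0.5299, 0.2615]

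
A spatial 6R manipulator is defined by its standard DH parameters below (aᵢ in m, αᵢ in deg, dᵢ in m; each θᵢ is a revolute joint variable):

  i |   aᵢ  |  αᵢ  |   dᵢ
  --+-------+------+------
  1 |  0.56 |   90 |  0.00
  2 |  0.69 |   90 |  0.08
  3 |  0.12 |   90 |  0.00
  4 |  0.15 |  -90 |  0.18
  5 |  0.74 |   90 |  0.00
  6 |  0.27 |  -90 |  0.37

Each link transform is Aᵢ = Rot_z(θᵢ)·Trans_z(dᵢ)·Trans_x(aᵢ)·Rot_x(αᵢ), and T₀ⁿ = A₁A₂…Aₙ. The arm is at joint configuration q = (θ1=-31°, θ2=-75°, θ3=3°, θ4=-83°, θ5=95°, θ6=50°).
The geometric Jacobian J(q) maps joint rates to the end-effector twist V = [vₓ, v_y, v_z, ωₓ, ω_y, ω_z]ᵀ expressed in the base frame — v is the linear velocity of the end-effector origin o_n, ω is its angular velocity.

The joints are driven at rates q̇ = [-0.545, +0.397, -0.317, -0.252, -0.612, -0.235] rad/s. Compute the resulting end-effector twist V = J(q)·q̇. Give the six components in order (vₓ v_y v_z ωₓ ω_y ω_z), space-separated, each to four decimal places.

0.2483 -0.6473 0.2542 -0.3182 -0.5029 0.1214

o_n = [0.6045, -1.3678, -0.8871]
J₁: ẑ×o_n = [1.3678, 0.6045, -0.0000], ω = ẑ
J2: z=[-0.5150, -0.8572, 0.0000] o=[0.4800, -0.2884, 0.0000] → [0.7604, -0.4569, 0.6627, -0.5150, -0.8572, 0.0000]
J3: z=[-0.8280, 0.4975, -0.2588] o=[0.5919, -0.4490, -0.6665] → [-0.3476, -0.1859, 0.7545, -0.8280, 0.4975, -0.2588]
J4: z=[0.5259, 0.8490, -0.0506] o=[0.6152, -0.4703, -0.7822] → [-0.1344, 0.0557, -0.4629, 0.5259, 0.8490, -0.0506]
J5: z=[0.0922, -0.1160, -0.9890] o=[0.8367, -0.3948, -0.7704] → [-0.9487, 0.2404, -0.1167, 0.0922, -0.1160, -0.9890]
J6: z=[0.7964, -0.5875, 0.1432] o=[0.3945, -0.9875, -0.7422] → [0.1396, 0.1455, -0.1795, 0.7964, -0.5875, 0.1432]
V = J·q̇ = [0.2483, -0.6473, 0.2542, -0.3182, -0.5029, 0.1214]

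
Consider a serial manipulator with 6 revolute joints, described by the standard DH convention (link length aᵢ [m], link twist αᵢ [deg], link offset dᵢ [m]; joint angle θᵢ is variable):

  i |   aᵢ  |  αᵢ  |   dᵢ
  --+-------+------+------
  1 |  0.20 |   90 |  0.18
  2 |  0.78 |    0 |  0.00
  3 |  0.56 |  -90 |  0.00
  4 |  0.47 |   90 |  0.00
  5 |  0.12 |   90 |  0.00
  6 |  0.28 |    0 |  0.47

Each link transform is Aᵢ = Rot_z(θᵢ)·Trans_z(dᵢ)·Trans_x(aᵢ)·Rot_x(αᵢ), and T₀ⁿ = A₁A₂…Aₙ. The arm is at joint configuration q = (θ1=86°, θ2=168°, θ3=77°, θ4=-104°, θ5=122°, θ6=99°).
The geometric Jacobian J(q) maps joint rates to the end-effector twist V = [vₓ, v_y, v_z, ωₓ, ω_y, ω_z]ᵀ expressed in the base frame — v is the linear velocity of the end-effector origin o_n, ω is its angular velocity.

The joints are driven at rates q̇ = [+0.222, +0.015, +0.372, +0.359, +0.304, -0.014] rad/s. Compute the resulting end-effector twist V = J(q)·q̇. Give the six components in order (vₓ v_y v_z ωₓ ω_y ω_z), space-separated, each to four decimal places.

0.1593 0.2140 -0.2243 0.3320 0.4199 0.3381

o_n = [0.7128, -0.3679, 0.1269]
J₁: ẑ×o_n = [0.3679, 0.7128, -0.0000], ω = ẑ
J2: z=[0.9976, -0.0698, 0.0000] o=[0.0140, 0.1995, 0.1800] → [0.0037, 0.0530, -0.5172, 0.9976, -0.0698, 0.0000]
J3: z=[0.9976, -0.0698, 0.0000] o=[-0.0393, -0.5616, 0.3422] → [0.0150, 0.2148, 0.2457, 0.9976, -0.0698, 0.0000]
J4: z=[0.0632, 0.9041, -0.4226] o=[-0.0558, -0.7977, -0.1654] → [0.4458, -0.3433, -0.6677, 0.0632, 0.9041, -0.4226]
J5: z=[-0.2127, 0.4259, 0.8794] o=[0.4025, -0.7815, -0.0623] → [-0.2832, 0.3131, -0.2202, -0.2127, 0.4259, 0.8794]
J6: z=[0.8604, 0.5082, -0.0380] o=[0.3469, -0.6917, -0.1193] → [0.1374, -0.2257, 0.0927, 0.8604, 0.5082, -0.0380]
V = J·q̇ = [0.1593, 0.2140, -0.2243, 0.3320, 0.4199, 0.3381]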